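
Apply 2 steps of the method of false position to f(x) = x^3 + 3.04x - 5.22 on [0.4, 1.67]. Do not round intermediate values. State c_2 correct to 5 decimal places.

f(0.400000) = -3.940000, f(1.670000) = 4.514263
step 1: c = 0.991867, f(c) = -1.228925 < 0 → new bracket [0.991867, 1.670000]
step 2: c = 1.136974, f(c) = -0.293824 < 0 → new bracket [1.136974, 1.670000]

1.13697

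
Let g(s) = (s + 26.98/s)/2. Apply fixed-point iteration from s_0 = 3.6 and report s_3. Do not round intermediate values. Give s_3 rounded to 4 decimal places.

5.1942

s_1 = g(3.600000) = 5.547222
s_2 = g(5.547222) = 5.205459
s_3 = g(5.205459) = 5.194240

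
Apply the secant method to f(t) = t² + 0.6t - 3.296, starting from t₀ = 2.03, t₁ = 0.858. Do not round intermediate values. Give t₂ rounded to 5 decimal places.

f(t_0) = 2.042900, f(t_1) = -2.045036
t_2 = 0.858000 - (-2.045036)·(0.858000 - 2.030000)/(-2.045036 - (2.042900)) = 1.444306; f(t_2) = -0.343396

1.44431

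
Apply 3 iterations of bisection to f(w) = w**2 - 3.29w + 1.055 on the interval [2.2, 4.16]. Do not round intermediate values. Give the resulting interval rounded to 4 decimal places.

f(2.200000) = -1.343000, f(4.160000) = 4.674200 (opposite signs)
step 1: m = 3.180000, f(m) = 0.705200 > 0 → root in [2.200000, 3.180000]
step 2: m = 2.690000, f(m) = -0.559000 < 0 → root in [2.690000, 3.180000]
step 3: m = 2.935000, f(m) = 0.013075 > 0 → root in [2.690000, 2.935000]

[2.6900, 2.9350]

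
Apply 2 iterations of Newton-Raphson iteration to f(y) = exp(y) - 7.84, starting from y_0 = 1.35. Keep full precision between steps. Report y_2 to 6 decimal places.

2.106269

Newton update: y ← y − f(y)/f'(y).
f'(y) = exp(y)
y_0 = 1.350000: f = -3.982574, f' = 3.857426 → y_1 = 1.350000 - (-3.982574)/(3.857426) = 2.382444
y_1 = 2.382444: f = 2.991338, f' = 10.831338 → y_2 = 2.382444 - (2.991338)/(10.831338) = 2.106269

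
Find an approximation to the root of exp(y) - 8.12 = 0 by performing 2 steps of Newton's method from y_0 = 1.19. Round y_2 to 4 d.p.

2.2281

f'(y) = exp(y)
y_0 = 1.190000: f = -4.832919, f' = 3.287081 → y_1 = 1.190000 - (-4.832919)/(3.287081) = 2.660277
y_1 = 2.660277: f = 6.180245, f' = 14.300245 → y_2 = 2.660277 - (6.180245)/(14.300245) = 2.228099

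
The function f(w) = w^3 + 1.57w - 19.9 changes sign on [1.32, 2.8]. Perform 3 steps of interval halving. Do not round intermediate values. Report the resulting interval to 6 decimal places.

f(1.320000) = -15.527632, f(2.800000) = 6.448000 (opposite signs)
step 1: m = 2.060000, f(m) = -7.923984 < 0 → root in [2.060000, 2.800000]
step 2: m = 2.430000, f(m) = -1.735993 < 0 → root in [2.430000, 2.800000]
step 3: m = 2.615000, f(m) = 2.087508 > 0 → root in [2.430000, 2.615000]

[2.430000, 2.615000]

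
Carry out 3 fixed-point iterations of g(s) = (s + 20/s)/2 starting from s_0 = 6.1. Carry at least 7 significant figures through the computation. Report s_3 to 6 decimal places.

4.472139

s_1 = g(6.100000) = 4.689344
s_2 = g(4.689344) = 4.477166
s_3 = g(4.477166) = 4.472139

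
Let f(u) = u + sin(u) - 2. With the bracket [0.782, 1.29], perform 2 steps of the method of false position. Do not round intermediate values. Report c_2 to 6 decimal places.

1.107545

f(0.782000) = -0.513300, f(1.290000) = 0.250835
step 1: c = 1.123244, f(c) = 0.024753 > 0 → new bracket [0.782000, 1.123244]
step 2: c = 1.107545, f(c) = 0.002150 > 0 → new bracket [0.782000, 1.107545]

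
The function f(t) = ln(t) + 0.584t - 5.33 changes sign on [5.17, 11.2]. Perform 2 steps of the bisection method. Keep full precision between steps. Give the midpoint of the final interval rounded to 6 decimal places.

5.923750

f(5.170000) = -0.667847, f(11.200000) = 3.626714 (opposite signs)
step 1: m = 8.185000, f(m) = 1.552343 > 0 → root in [5.170000, 8.185000]
step 2: m = 6.677500, f(m) = 0.468404 > 0 → root in [5.170000, 6.677500]
Midpoint of [5.170000, 6.677500] = 5.923750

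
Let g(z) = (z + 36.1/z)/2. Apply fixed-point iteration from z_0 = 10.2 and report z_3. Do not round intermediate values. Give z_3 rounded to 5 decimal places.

z_1 = g(10.200000) = 6.869608
z_2 = g(6.869608) = 6.062319
z_3 = g(6.062319) = 6.008568

6.00857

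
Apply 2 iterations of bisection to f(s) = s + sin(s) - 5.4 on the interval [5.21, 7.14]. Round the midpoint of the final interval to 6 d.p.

5.933750

f(5.210000) = -1.068725, f(7.140000) = 2.495761 (opposite signs)
step 1: m = 6.175000, f(m) = 0.667026 > 0 → root in [5.210000, 6.175000]
step 2: m = 5.692500, f(m) = -0.264430 < 0 → root in [5.692500, 6.175000]
Midpoint of [5.692500, 6.175000] = 5.933750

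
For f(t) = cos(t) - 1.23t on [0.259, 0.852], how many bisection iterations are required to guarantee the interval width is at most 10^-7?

23

Initial width b − a = 0.852 − 0.259 = 0.593000.
After n steps the width is (b−a)/2^n; need (b−a)/2^n ≤ 10^-7.
So n ≥ log₂(0.593000/10^-7) = log₂(5930000.0000) ≈ 22.4996.
Hence n = 23.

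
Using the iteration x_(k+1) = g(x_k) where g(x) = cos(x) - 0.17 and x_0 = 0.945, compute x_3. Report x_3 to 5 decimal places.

0.56521

x_1 = g(0.945000) = 0.415743
x_2 = g(0.415743) = 0.744817
x_3 = g(0.744817) = 0.565212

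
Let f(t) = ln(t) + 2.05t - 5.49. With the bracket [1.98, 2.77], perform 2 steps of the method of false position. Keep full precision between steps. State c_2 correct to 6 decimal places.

f(1.980000) = -0.747903, f(2.770000) = 1.207347
step 1: c = 2.282183, f(c) = 0.013608 > 0 → new bracket [1.980000, 2.282183]
step 2: c = 2.276783, f(c) = 0.000169 > 0 → new bracket [1.980000, 2.276783]

2.276783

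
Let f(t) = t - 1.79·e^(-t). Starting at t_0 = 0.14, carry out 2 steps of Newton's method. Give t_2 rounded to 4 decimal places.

f'(t) = 1 + 1.79·e^(-t)
t_0 = 0.140000: f = -1.416151, f' = 2.556151 → t_1 = 0.140000 - (-1.416151)/(2.556151) = 0.694017
t_1 = 0.694017: f = -0.200205, f' = 1.894222 → t_2 = 0.694017 - (-0.200205)/(1.894222) = 0.799709

0.7997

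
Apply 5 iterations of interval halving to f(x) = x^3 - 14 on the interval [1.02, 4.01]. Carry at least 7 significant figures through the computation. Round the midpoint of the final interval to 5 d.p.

f(1.020000) = -12.938792, f(4.010000) = 50.481201 (opposite signs)
step 1: m = 2.515000, f(m) = 1.907941 > 0 → root in [1.020000, 2.515000]
step 2: m = 1.767500, f(m) = -8.478231 < 0 → root in [1.767500, 2.515000]
step 3: m = 2.141250, f(m) = -4.182472 < 0 → root in [2.141250, 2.515000]
step 4: m = 2.328125, f(m) = -1.381176 < 0 → root in [2.328125, 2.515000]
step 5: m = 2.421562, f(m) = 0.199958 > 0 → root in [2.328125, 2.421562]
Midpoint of [2.328125, 2.421562] = 2.374844

2.37484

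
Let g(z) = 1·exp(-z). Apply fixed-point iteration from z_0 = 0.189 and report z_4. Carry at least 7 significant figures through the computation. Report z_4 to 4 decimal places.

z_1 = g(0.189000) = 0.827787
z_2 = g(0.827787) = 0.437016
z_3 = g(0.437016) = 0.645961
z_4 = g(0.645961) = 0.524158

0.5242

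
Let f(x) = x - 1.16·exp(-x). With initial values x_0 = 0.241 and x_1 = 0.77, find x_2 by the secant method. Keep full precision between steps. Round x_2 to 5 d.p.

Secant update: x_(k+1) = x_k − f(x_k)·(x_k − x_(k-1))/(f(x_k) − f(x_(k-1))).
f(x_0) = -0.670576, f(x_1) = 0.232905
x_2 = 0.770000 - (0.232905)·(0.770000 - 0.241000)/(0.232905 - (-0.670576)) = 0.633631; f(x_2) = 0.018064

0.63363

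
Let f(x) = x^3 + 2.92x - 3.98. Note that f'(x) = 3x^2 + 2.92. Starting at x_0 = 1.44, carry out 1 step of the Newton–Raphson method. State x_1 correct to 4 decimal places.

x_0 = 1.440000: f = 3.210784, f' = 9.140800 → x_1 = 1.440000 - (3.210784)/(9.140800) = 1.088741

1.0887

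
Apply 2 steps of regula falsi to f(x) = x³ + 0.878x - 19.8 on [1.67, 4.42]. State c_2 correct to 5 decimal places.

2.36388

False-position update: c = (a·f(b) − b·f(a))/(f(b) − f(a)); replace the endpoint whose sign matches f(c).
f(1.670000) = -13.676277, f(4.420000) = 70.431648
step 1: c = 2.117161, f(c) = -8.451236 < 0 → new bracket [2.117161, 4.420000]
step 2: c = 2.363879, f(c) = -4.515340 < 0 → new bracket [2.363879, 4.420000]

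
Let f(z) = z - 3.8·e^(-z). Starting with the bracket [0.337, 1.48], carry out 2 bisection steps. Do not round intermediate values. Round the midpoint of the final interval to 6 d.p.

1.051375

f(0.337000) = -2.375854, f(1.480000) = 0.614977 (opposite signs)
step 1: m = 0.908500, f(m) = -0.623388 < 0 → root in [0.908500, 1.480000]
step 2: m = 1.194250, f(m) = 0.043112 > 0 → root in [0.908500, 1.194250]
Midpoint of [0.908500, 1.194250] = 1.051375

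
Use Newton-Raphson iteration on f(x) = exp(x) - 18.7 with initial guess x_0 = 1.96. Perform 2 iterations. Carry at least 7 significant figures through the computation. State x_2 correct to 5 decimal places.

3.10805

Newton update: x ← x − f(x)/f'(x).
f'(x) = exp(x)
x_0 = 1.960000: f = -11.600673, f' = 7.099327 → x_1 = 1.960000 - (-11.600673)/(7.099327) = 3.594052
x_1 = 3.594052: f = 17.681211, f' = 36.381211 → x_2 = 3.594052 - (17.681211)/(36.381211) = 3.108054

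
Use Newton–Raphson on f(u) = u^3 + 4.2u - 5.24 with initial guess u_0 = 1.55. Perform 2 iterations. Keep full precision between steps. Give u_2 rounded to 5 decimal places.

Newton update: u ← u − f(u)/f'(u).
f'(u) = 3u^2 + 4.2
u_0 = 1.550000: f = 4.993875, f' = 11.407500 → u_1 = 1.550000 - (4.993875)/(11.407500) = 1.112229
u_1 = 1.112229: f = 0.807247, f' = 7.911159 → u_2 = 1.112229 - (0.807247)/(7.911159) = 1.010190

1.01019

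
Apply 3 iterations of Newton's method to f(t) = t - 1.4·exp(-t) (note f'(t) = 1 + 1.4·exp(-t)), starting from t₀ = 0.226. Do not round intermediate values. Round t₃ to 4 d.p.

t_0 = 0.226000: f = -0.890805, f' = 2.116805 → t_1 = 0.226000 - (-0.890805)/(2.116805) = 0.646825
t_1 = 0.646825: f = -0.086363, f' = 1.733188 → t_2 = 0.646825 - (-0.086363)/(1.733188) = 0.696654
t_2 = 0.696654: f = -0.000895, f' = 1.697549 → t_3 = 0.696654 - (-0.000895)/(1.697549) = 0.697182

0.6972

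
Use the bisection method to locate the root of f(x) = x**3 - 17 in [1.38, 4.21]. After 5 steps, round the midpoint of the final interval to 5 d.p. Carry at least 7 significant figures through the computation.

2.57391

f(1.380000) = -14.371928, f(4.210000) = 57.618461 (opposite signs)
step 1: m = 2.795000, f(m) = 4.834610 > 0 → root in [1.380000, 2.795000]
step 2: m = 2.087500, f(m) = -7.903393 < 0 → root in [2.087500, 2.795000]
step 3: m = 2.441250, f(m) = -2.450879 < 0 → root in [2.441250, 2.795000]
step 4: m = 2.618125, f(m) = 0.946143 > 0 → root in [2.441250, 2.618125]
step 5: m = 2.529688, f(m) = -0.811723 < 0 → root in [2.529688, 2.618125]
Midpoint of [2.529688, 2.618125] = 2.573906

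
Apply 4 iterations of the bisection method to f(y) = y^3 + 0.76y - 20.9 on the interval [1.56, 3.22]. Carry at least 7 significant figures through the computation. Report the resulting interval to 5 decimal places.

f(1.560000) = -15.917984, f(3.220000) = 14.933448 (opposite signs)
step 1: m = 2.390000, f(m) = -5.431681 < 0 → root in [2.390000, 3.220000]
step 2: m = 2.805000, f(m) = 3.301610 > 0 → root in [2.390000, 2.805000]
step 3: m = 2.597500, f(m) = -1.400551 < 0 → root in [2.597500, 2.805000]
step 4: m = 2.701250, f(m) = 0.863300 > 0 → root in [2.597500, 2.701250]

[2.59750, 2.70125]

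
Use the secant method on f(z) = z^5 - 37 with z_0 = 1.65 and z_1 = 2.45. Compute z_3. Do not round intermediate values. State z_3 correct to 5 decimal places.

f(z_0) = -24.770190, f(z_1) = 51.273515
z_2 = 2.450000 - (51.273515)·(2.450000 - 1.650000)/(51.273515 - (-24.770190)) = 1.910589; f(z_2) = -11.541293
z_3 = 1.910589 - (-11.541293)·(1.910589 - 2.450000)/(-11.541293 - (51.273515)) = 2.009698; f(z_3) = -4.216617

2.00970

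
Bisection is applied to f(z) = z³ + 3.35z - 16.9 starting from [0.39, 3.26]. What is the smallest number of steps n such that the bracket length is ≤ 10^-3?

12

Initial width b − a = 3.26 − 0.39 = 2.870000.
After n steps the width is (b−a)/2^n; need (b−a)/2^n ≤ 10^-3.
So n ≥ log₂(2.870000/10^-3) = log₂(2870.0000) ≈ 11.4868.
Hence n = 12.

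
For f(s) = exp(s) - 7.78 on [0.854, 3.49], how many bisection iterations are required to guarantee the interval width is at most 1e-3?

Initial width b − a = 3.49 − 0.854 = 2.636000.
After n steps the width is (b−a)/2^n; need (b−a)/2^n ≤ 1e-3.
So n ≥ log₂(2.636000/1e-3) = log₂(2636.0000) ≈ 11.3641.
Hence n = 12.

12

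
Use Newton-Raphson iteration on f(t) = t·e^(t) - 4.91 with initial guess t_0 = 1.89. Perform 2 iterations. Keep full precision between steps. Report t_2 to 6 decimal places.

1.336600

Newton update: t ← t − f(t)/f'(t).
f'(t) = (t + 1)·e^(t)
t_0 = 1.890000: f = 7.600607, f' = 19.129975 → t_1 = 1.890000 - (7.600607)/(19.129975) = 1.492686
t_1 = 1.492686: f = 1.731004, f' = 11.090034 → t_2 = 1.492686 - (1.731004)/(11.090034) = 1.336600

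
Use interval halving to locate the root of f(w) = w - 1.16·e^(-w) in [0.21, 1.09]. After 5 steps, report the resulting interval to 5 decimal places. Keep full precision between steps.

f(0.210000) = -0.730278, f(1.090000) = 0.699989 (opposite signs)
step 1: m = 0.650000, f(m) = 0.044427 > 0 → root in [0.210000, 0.650000]
step 2: m = 0.430000, f(m) = -0.324591 < 0 → root in [0.430000, 0.650000]
step 3: m = 0.540000, f(m) = -0.135988 < 0 → root in [0.540000, 0.650000]
step 4: m = 0.595000, f(m) = -0.044813 < 0 → root in [0.595000, 0.650000]
step 5: m = 0.622500, f(m) = 0.000043 > 0 → root in [0.595000, 0.622500]

[0.59500, 0.62250]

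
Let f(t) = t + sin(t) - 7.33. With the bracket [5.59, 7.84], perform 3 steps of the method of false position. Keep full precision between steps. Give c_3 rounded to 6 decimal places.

6.819563

f(5.590000) = -2.378991, f(7.840000) = 1.509902
step 1: c = 6.966415, f(c) = 0.267715 > 0 → new bracket [5.590000, 6.966415]
step 2: c = 6.827190, f(c) = 0.014756 > 0 → new bracket [5.590000, 6.827190]
step 3: c = 6.819563, f(c) = 0.000589 > 0 → new bracket [5.590000, 6.819563]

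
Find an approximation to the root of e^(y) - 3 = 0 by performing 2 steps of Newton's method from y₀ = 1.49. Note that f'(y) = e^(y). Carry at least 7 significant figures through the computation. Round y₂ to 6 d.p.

1.100840

Newton update: y ← y − f(y)/f'(y).
y_0 = 1.490000: f = 1.437096, f' = 4.437096 → y_1 = 1.490000 - (1.437096)/(4.437096) = 1.166118
y_1 = 1.166118: f = 0.209509, f' = 3.209509 → y_2 = 1.166118 - (0.209509)/(3.209509) = 1.100840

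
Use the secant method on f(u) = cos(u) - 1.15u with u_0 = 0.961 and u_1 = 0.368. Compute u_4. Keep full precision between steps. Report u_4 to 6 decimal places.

0.677503

f(u_0) = -0.532449, f(u_1) = 0.509849
u_2 = 0.368000 - (0.509849)·(0.368000 - 0.961000)/(0.509849 - (-0.532449)) = 0.658071; f(u_2) = 0.034392
u_3 = 0.658071 - (0.034392)·(0.658071 - 0.368000)/(0.034392 - (0.509849)) = 0.679053; f(u_3) = -0.002743
u_4 = 0.679053 - (-0.002743)·(0.679053 - 0.658071)/(-0.002743 - (0.034392)) = 0.677503; f(u_4) = 0.000012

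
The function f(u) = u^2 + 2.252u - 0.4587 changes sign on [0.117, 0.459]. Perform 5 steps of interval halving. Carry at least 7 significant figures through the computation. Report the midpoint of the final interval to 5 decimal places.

0.18647

f(0.117000) = -0.181527, f(0.459000) = 0.785649 (opposite signs)
step 1: m = 0.288000, f(m) = 0.272820 > 0 → root in [0.117000, 0.288000]
step 2: m = 0.202500, f(m) = 0.038336 > 0 → root in [0.117000, 0.202500]
step 3: m = 0.159750, f(m) = -0.073423 < 0 → root in [0.159750, 0.202500]
step 4: m = 0.181125, f(m) = -0.018000 < 0 → root in [0.181125, 0.202500]
step 5: m = 0.191812, f(m) = 0.010054 > 0 → root in [0.181125, 0.191812]
Midpoint of [0.181125, 0.191812] = 0.186469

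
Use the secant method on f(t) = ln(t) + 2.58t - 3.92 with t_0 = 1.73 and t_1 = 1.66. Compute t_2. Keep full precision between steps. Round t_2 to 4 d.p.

1.3857

f(t_0) = 1.091521, f(t_1) = 0.869618
t_2 = 1.660000 - (0.869618)·(1.660000 - 1.730000)/(0.869618 - (1.091521)) = 1.385677; f(t_2) = -0.018763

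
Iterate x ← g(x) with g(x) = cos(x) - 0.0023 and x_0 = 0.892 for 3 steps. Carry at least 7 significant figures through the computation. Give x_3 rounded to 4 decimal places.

x_1 = g(0.892000) = 0.625557
x_2 = g(0.625557) = 0.808337
x_3 = g(0.808337) = 0.688402

0.6884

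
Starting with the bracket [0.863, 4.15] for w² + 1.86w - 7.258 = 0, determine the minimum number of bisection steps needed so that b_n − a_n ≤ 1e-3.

12

Initial width b − a = 4.15 − 0.863 = 3.287000.
After n steps the width is (b−a)/2^n; need (b−a)/2^n ≤ 1e-3.
So n ≥ log₂(3.287000/1e-3) = log₂(3287.0000) ≈ 11.6826.
Hence n = 12.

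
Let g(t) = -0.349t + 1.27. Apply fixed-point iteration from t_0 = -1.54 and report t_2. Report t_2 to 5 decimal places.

t_1 = g(-1.540000) = 1.807460
t_2 = g(1.807460) = 0.639196

0.63920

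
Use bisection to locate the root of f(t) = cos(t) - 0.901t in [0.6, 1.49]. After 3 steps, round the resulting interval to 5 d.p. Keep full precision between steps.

f(0.600000) = 0.284736, f(1.490000) = -1.261782 (opposite signs)
step 1: m = 1.045000, f(m) = -0.439643 < 0 → root in [0.600000, 1.045000]
step 2: m = 0.822500, f(m) = -0.060681 < 0 → root in [0.600000, 0.822500]
step 3: m = 0.711250, f(m) = 0.116710 > 0 → root in [0.711250, 0.822500]

[0.71125, 0.82250]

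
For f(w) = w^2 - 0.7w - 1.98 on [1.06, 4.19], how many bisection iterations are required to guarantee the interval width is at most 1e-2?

Initial width b − a = 4.19 − 1.06 = 3.130000.
After n steps the width is (b−a)/2^n; need (b−a)/2^n ≤ 1e-2.
So n ≥ log₂(3.130000/1e-2) = log₂(313.0000) ≈ 8.2900.
Hence n = 9.

9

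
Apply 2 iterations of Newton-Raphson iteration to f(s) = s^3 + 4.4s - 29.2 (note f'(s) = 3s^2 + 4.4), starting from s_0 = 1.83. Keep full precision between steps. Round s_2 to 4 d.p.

2.6272

Newton update: s ← s − f(s)/f'(s).
s_0 = 1.830000: f = -15.019513, f' = 14.446700 → s_1 = 1.830000 - (-15.019513)/(14.446700) = 2.869650
s_1 = 2.869650: f = 7.057718, f' = 29.104675 → s_2 = 2.869650 - (7.057718)/(29.104675) = 2.627156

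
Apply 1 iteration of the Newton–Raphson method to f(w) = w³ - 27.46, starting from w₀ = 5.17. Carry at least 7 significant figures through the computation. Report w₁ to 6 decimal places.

3.789117

Newton update: w ← w − f(w)/f'(w).
f'(w) = 3w²
w_0 = 5.170000: f = 110.728413, f' = 80.186700 → w_1 = 5.170000 - (110.728413)/(80.186700) = 3.789117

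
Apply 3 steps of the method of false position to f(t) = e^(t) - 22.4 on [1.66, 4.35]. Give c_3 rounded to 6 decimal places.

f(1.660000) = -17.140689, f(4.350000) = 55.078463
step 1: c = 2.298452, f(c) = -12.441247 < 0 → new bracket [2.298452, 4.350000]
step 2: c = 2.676472, f(c) = -7.866271 < 0 → new bracket [2.676472, 4.350000]
step 3: c = 2.885615, f(c) = -4.485424 < 0 → new bracket [2.885615, 4.350000]

2.885615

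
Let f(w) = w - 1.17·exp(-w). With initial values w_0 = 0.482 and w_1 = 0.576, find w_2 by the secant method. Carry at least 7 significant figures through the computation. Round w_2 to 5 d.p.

Secant update: w_(k+1) = w_k − f(w_k)·(w_k − w_(k-1))/(f(w_k) − f(w_(k-1))).
f(w_0) = -0.240530, f(w_1) = -0.081707
w_2 = 0.576000 - (-0.081707)·(0.576000 - 0.482000)/(-0.081707 - (-0.240530)) = 0.624358; f(w_2) = -0.002300

0.62436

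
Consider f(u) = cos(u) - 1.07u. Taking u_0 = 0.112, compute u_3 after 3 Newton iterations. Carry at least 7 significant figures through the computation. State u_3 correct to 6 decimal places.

0.709226

f'(u) = -sin(u) - 1.07
u_0 = 0.112000: f = 0.873895, f' = -1.181766 → u_1 = 0.112000 - (0.873895)/(-1.181766) = 0.851482
u_1 = 0.851482: f = -0.252217, f' = -1.822258 → u_2 = 0.851482 - (-0.252217)/(-1.822258) = 0.713073
u_2 = 0.713073: f = -0.006633, f' = -1.724161 → u_3 = 0.713073 - (-0.006633)/(-1.724161) = 0.709226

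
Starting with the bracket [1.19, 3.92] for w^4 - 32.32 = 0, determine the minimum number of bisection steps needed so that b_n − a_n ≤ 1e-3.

12

Initial width b − a = 3.92 − 1.19 = 2.730000.
After n steps the width is (b−a)/2^n; need (b−a)/2^n ≤ 1e-3.
So n ≥ log₂(2.730000/1e-3) = log₂(2730.0000) ≈ 11.4147.
Hence n = 12.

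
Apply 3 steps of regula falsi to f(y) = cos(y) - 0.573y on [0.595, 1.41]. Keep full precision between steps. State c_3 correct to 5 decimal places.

False-position update: c = (a·f(b) − b·f(a))/(f(b) − f(a)); replace the endpoint whose sign matches f(c).
f(0.595000) = 0.487213, f(1.410000) = -0.647826
step 1: c = 0.944837, f(c) = 0.044483 > 0 → new bracket [0.944837, 1.410000]
step 2: c = 0.974725, f(c) = 0.002878 > 0 → new bracket [0.974725, 1.410000]
step 3: c = 0.976650, f(c) = 0.000181 > 0 → new bracket [0.976650, 1.410000]

0.97665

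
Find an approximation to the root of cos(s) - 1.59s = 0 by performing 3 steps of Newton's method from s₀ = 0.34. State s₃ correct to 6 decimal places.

0.539576

Newton update: s ← s − f(s)/f'(s).
f'(s) = -sin(s) - 1.59
s_0 = 0.340000: f = 0.402155, f' = -1.923487 → s_1 = 0.340000 - (0.402155)/(-1.923487) = 0.549076
s_1 = 0.549076: f = -0.020023, f' = -2.111899 → s_2 = 0.549076 - (-0.020023)/(-2.111899) = 0.539595
s_2 = 0.539595: f = -0.000038, f' = -2.103788 → s_3 = 0.539595 - (-0.000038)/(-2.103788) = 0.539576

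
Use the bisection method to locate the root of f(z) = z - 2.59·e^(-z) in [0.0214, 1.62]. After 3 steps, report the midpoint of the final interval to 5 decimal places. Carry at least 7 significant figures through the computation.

0.92061

f(0.021400) = -2.513763, f(1.620000) = 1.107442 (opposite signs)
step 1: m = 0.820700, f(m) = -0.319220 < 0 → root in [0.820700, 1.620000]
step 2: m = 1.220350, f(m) = 0.455971 > 0 → root in [0.820700, 1.220350]
step 3: m = 1.020525, f(m) = 0.087074 > 0 → root in [0.820700, 1.020525]
Midpoint of [0.820700, 1.020525] = 0.920613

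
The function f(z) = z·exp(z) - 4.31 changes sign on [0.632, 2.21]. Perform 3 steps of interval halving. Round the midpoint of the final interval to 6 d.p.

f(0.632000) = -3.120974, f(2.210000) = 15.835733 (opposite signs)
step 1: m = 1.421000, f(m) = 1.574730 > 0 → root in [0.632000, 1.421000]
step 2: m = 1.026500, f(m) = -1.444752 < 0 → root in [1.026500, 1.421000]
step 3: m = 1.223750, f(m) = -0.149356 < 0 → root in [1.223750, 1.421000]
Midpoint of [1.223750, 1.421000] = 1.322375

1.322375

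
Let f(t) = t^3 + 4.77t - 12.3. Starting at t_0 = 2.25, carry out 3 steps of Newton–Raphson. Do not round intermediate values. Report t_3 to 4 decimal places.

Newton update: t ← t − f(t)/f'(t).
f'(t) = 3t^2 + 4.77
t_0 = 2.250000: f = 9.823125, f' = 19.957500 → t_1 = 2.250000 - (9.823125)/(19.957500) = 1.757798
t_1 = 1.757798: f = 1.516033, f' = 14.039560 → t_2 = 1.757798 - (1.516033)/(14.039560) = 1.649815
t_2 = 1.649815: f = 0.060230, f' = 12.935668 → t_3 = 1.649815 - (0.060230)/(12.935668) = 1.645159

1.6452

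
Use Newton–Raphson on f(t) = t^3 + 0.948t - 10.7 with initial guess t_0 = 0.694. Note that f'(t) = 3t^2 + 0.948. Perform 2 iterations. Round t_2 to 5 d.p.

3.27939

t_0 = 0.694000: f = -9.707833, f' = 2.392908 → t_1 = 0.694000 - (-9.707833)/(2.392908) = 4.750918
t_1 = 4.750918: f = 101.037925, f' = 68.661678 → t_2 = 4.750918 - (101.037925)/(68.661678) = 3.279385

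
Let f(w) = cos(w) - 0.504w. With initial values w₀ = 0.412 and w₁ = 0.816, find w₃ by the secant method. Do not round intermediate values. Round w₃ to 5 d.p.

Secant update: w_(k+1) = w_k − f(w_k)·(w_k − w_(k-1))/(f(w_k) − f(w_(k-1))).
f(w_0) = 0.708674, f(w_1) = 0.273876
w_2 = 0.816000 - (0.273876)·(0.816000 - 0.412000)/(0.273876 - (0.708674)) = 1.070477; f(w_2) = -0.059815
w_3 = 1.070477 - (-0.059815)·(1.070477 - 0.816000)/(-0.059815 - (0.273876)) = 1.024862; f(w_3) = 0.002687

1.02486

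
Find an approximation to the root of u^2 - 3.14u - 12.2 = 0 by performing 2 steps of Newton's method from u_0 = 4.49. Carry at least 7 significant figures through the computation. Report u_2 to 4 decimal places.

f'(u) = 2u - 3.14
u_0 = 4.490000: f = -6.138500, f' = 5.840000 → u_1 = 4.490000 - (-6.138500)/(5.840000) = 5.541113
u_1 = 5.541113: f = 1.104839, f' = 7.942226 → u_2 = 5.541113 - (1.104839)/(7.942226) = 5.402004

5.4020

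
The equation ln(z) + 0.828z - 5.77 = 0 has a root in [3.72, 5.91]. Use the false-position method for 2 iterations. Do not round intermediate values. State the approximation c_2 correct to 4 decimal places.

5.0207

f(3.720000) = -1.376116, f(5.910000) = 0.900126
step 1: c = 5.043978, f(c) = 0.024609 > 0 → new bracket [3.720000, 5.043978]
step 2: c = 5.020718, f(c) = 0.000727 > 0 → new bracket [3.720000, 5.020718]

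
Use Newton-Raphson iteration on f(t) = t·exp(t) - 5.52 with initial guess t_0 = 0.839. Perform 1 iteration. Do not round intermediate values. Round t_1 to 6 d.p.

f'(t) = (t + 1)·exp(t)
t_0 = 0.839000: f = -3.578511, f' = 4.255541 → t_1 = 0.839000 - (-3.578511)/(4.255541) = 1.679906

1.679906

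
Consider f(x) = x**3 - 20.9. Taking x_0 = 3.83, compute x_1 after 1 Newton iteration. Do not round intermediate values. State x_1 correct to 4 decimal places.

Newton update: x ← x − f(x)/f'(x).
f'(x) = 3x**2
x_0 = 3.830000: f = 35.281887, f' = 44.006700 → x_1 = 3.830000 - (35.281887)/(44.006700) = 3.028261

3.0283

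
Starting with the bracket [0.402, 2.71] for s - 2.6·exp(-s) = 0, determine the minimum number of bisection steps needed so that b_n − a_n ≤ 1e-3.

12

Initial width b − a = 2.71 − 0.402 = 2.308000.
After n steps the width is (b−a)/2^n; need (b−a)/2^n ≤ 1e-3.
So n ≥ log₂(2.308000/1e-3) = log₂(2308.0000) ≈ 11.1724.
Hence n = 12.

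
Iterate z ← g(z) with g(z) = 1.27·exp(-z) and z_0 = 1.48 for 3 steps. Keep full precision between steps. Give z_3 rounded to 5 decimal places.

0.49060

z_1 = g(1.480000) = 0.289100
z_2 = g(0.289100) = 0.951151
z_3 = g(0.951151) = 0.490596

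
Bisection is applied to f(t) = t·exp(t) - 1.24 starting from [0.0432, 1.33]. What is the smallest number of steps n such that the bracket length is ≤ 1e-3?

11

Initial width b − a = 1.33 − 0.0432 = 1.286800.
After n steps the width is (b−a)/2^n; need (b−a)/2^n ≤ 1e-3.
So n ≥ log₂(1.286800/1e-3) = log₂(1286.8000) ≈ 10.3296.
Hence n = 11.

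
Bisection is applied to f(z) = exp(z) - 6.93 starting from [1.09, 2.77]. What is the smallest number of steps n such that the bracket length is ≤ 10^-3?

11

Initial width b − a = 2.77 − 1.09 = 1.680000.
After n steps the width is (b−a)/2^n; need (b−a)/2^n ≤ 10^-3.
So n ≥ log₂(1.680000/10^-3) = log₂(1680.0000) ≈ 10.7142.
Hence n = 11.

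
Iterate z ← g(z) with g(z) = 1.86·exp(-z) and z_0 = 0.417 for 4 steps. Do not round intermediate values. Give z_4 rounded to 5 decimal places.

z_1 = g(0.417000) = 1.225779
z_2 = g(1.225779) = 0.545964
z_3 = g(0.545964) = 1.077467
z_4 = g(1.077467) = 0.633250

0.63325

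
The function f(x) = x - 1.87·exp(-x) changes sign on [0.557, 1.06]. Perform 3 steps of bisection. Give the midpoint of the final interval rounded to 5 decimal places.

0.83994

f(0.557000) = -0.514370, f(1.060000) = 0.412128 (opposite signs)
step 1: m = 0.808500, f(m) = -0.024633 < 0 → root in [0.808500, 1.060000]
step 2: m = 0.934250, f(m) = 0.199564 > 0 → root in [0.808500, 0.934250]
step 3: m = 0.871375, f(m) = 0.089012 > 0 → root in [0.808500, 0.871375]
Midpoint of [0.808500, 0.871375] = 0.839938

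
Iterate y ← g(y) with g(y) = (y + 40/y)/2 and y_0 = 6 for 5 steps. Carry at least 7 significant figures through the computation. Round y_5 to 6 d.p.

6.324555

y_1 = g(6.000000) = 6.333333
y_2 = g(6.333333) = 6.324561
y_3 = g(6.324561) = 6.324555
y_4 = g(6.324555) = 6.324555
y_5 = g(6.324555) = 6.324555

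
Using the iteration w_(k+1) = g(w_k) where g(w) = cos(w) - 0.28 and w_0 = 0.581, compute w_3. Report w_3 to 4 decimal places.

w_1 = g(0.581000) = 0.555914
w_2 = g(0.555914) = 0.569418
w_3 = g(0.569418) = 0.562215

0.5622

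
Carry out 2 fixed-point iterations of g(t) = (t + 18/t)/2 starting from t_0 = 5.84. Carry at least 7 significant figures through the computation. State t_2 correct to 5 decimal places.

t_1 = g(5.840000) = 4.461096
t_2 = g(4.461096) = 4.247989

4.24799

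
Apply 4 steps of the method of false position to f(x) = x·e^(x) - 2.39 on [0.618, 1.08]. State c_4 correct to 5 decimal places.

f(0.618000) = -1.243478, f(1.080000) = 0.790254
step 1: c = 0.900479, f(c) = -0.174117 < 0 → new bracket [0.900479, 1.080000]
step 2: c = 0.932892, f(c) = -0.018731 < 0 → new bracket [0.932892, 1.080000]
step 3: c = 0.936298, f(c) = -0.001953 < 0 → new bracket [0.936298, 1.080000]
step 4: c = 0.936652, f(c) = -0.000203 < 0 → new bracket [0.936652, 1.080000]

0.93665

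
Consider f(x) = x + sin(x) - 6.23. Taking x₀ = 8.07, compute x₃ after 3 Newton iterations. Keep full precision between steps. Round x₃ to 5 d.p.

f'(x) = 1 + cos(x)
x_0 = 8.070000: f = 2.816759, f' = 0.785658 → x_1 = 8.070000 - (2.816759)/(0.785658) = 4.484777
x_1 = 4.484777: f = -2.719431, f' = 0.774348 → x_2 = 4.484777 - (-2.719431)/(0.774348) = 7.996676
x_2 = 7.996676: f = 2.756512, f' = 0.857790 → x_3 = 7.996676 - (2.756512)/(0.857790) = 4.783170

4.78317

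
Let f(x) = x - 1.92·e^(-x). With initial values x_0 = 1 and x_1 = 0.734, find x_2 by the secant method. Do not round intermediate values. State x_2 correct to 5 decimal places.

f(x_0) = 0.293671, f(x_1) = -0.187572
x_2 = 0.734000 - (-0.187572)·(0.734000 - 1.000000)/(-0.187572 - (0.293671)) = 0.837677; f(x_2) = 0.006866

0.83768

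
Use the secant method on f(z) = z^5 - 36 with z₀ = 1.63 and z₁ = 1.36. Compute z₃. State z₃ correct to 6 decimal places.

1.702569

f(z_0) = -24.493638, f(z_1) = -31.347413
z_2 = 1.360000 - (-31.347413)·(1.360000 - 1.630000)/(-31.347413 - (-24.493638)) = 2.594911; f(z_2) = 81.655532
z_3 = 2.594911 - (81.655532)·(2.594911 - 1.360000)/(81.655532 - (-31.347413)) = 1.702569; f(z_3) = -21.693838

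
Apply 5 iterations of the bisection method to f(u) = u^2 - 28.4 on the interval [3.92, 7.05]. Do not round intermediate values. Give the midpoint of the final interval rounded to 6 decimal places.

5.338281

f(3.920000) = -13.033600, f(7.050000) = 21.302500 (opposite signs)
step 1: m = 5.485000, f(m) = 1.685225 > 0 → root in [3.920000, 5.485000]
step 2: m = 4.702500, f(m) = -6.286494 < 0 → root in [4.702500, 5.485000]
step 3: m = 5.093750, f(m) = -2.453711 < 0 → root in [5.093750, 5.485000]
step 4: m = 5.289375, f(m) = -0.422512 < 0 → root in [5.289375, 5.485000]
step 5: m = 5.387187, f(m) = 0.621789 > 0 → root in [5.289375, 5.387187]
Midpoint of [5.289375, 5.387187] = 5.338281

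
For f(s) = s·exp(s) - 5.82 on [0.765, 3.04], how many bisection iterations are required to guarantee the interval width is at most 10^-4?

Initial width b − a = 3.04 − 0.765 = 2.275000.
After n steps the width is (b−a)/2^n; need (b−a)/2^n ≤ 10^-4.
So n ≥ log₂(2.275000/10^-4) = log₂(22750.0000) ≈ 14.4736.
Hence n = 15.

15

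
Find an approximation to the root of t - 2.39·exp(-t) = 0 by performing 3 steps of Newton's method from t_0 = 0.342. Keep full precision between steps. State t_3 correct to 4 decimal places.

0.9367

Newton update: t ← t − f(t)/f'(t).
f'(t) = 1 + 2.39·exp(-t)
t_0 = 0.342000: f = -1.355732, f' = 2.697732 → t_1 = 0.342000 - (-1.355732)/(2.697732) = 0.844545
t_1 = 0.844545: f = -0.182564, f' = 2.027109 → t_2 = 0.844545 - (-0.182564)/(2.027109) = 0.934606
t_2 = 0.934606: f = -0.004043, f' = 1.938650 → t_3 = 0.934606 - (-0.004043)/(1.938650) = 0.936692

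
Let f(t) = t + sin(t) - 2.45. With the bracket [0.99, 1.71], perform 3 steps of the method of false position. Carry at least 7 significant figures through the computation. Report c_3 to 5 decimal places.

f(0.990000) = -0.623974, f(1.710000) = 0.250327
step 1: c = 1.503852, f(c) = 0.051612 > 0 → new bracket [0.990000, 1.503852]
step 2: c = 1.464596, f(c) = 0.008962 > 0 → new bracket [0.990000, 1.464596]
step 3: c = 1.457876, f(c) = 0.001507 > 0 → new bracket [0.990000, 1.457876]

1.45788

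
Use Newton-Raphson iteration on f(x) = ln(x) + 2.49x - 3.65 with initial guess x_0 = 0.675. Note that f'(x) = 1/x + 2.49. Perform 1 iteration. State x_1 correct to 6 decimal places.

1.269814

Newton update: x ← x − f(x)/f'(x).
x_0 = 0.675000: f = -2.362293, f' = 3.971481 → x_1 = 0.675000 - (-2.362293)/(3.971481) = 1.269814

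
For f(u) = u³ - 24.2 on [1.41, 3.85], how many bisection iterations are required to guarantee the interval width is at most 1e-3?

Initial width b − a = 3.85 − 1.41 = 2.440000.
After n steps the width is (b−a)/2^n; need (b−a)/2^n ≤ 1e-3.
So n ≥ log₂(2.440000/1e-3) = log₂(2440.0000) ≈ 11.2527.
Hence n = 12.

12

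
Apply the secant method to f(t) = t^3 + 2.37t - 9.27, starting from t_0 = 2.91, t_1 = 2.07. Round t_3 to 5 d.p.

1.74694

Secant update: t_(k+1) = t_k − f(t_k)·(t_k − t_(k-1))/(f(t_k) − f(t_(k-1))).
f(t_0) = 22.268871, f(t_1) = 4.505643
t_2 = 2.070000 - (4.505643)·(2.070000 - 2.910000)/(4.505643 - (22.268871)) = 1.856934; f(t_2) = 1.534020
t_3 = 1.856934 - (1.534020)·(1.856934 - 2.070000)/(1.534020 - (4.505643)) = 1.746944; f(t_3) = 0.201609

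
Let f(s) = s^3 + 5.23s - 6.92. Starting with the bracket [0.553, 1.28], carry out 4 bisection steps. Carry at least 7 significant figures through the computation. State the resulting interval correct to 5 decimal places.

[1.05281, 1.09825]

f(0.553000) = -3.858698, f(1.280000) = 1.871552 (opposite signs)
step 1: m = 0.916500, f(m) = -1.356870 < 0 → root in [0.916500, 1.280000]
step 2: m = 1.098250, f(m) = 0.148505 > 0 → root in [0.916500, 1.098250]
step 3: m = 1.007375, f(m) = -0.629140 < 0 → root in [1.007375, 1.098250]
step 4: m = 1.052813, f(m) = -0.246838 < 0 → root in [1.052813, 1.098250]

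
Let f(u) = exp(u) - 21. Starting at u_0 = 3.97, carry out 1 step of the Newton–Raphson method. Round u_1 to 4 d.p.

3.3663

f'(u) = exp(u)
u_0 = 3.970000: f = 31.984531, f' = 52.984531 → u_1 = 3.970000 - (31.984531)/(52.984531) = 3.366342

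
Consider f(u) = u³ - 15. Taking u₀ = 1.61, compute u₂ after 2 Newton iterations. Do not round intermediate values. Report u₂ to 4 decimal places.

2.5562

f'(u) = 3u²
u_0 = 1.610000: f = -10.826719, f' = 7.776300 → u_1 = 1.610000 - (-10.826719)/(7.776300) = 3.002271
u_1 = 3.002271: f = 12.061370, f' = 27.040898 → u_2 = 3.002271 - (12.061370)/(27.040898) = 2.556229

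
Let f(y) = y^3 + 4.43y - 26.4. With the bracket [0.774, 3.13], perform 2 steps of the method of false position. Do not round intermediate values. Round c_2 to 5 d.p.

2.40640

False-position update: c = (a·f(b) − b·f(a))/(f(b) − f(a)); replace the endpoint whose sign matches f(c).
f(0.774000) = -22.507495, f(3.130000) = 18.130197
step 1: c = 2.078889, f(c) = -8.206030 < 0 → new bracket [2.078889, 3.130000]
step 2: c = 2.406401, f(c) = -1.804731 < 0 → new bracket [2.406401, 3.130000]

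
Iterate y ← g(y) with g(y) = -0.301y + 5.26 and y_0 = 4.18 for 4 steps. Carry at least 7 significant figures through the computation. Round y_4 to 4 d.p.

4.0442

y_1 = g(4.180000) = 4.001820
y_2 = g(4.001820) = 4.055452
y_3 = g(4.055452) = 4.039309
y_4 = g(4.039309) = 4.044168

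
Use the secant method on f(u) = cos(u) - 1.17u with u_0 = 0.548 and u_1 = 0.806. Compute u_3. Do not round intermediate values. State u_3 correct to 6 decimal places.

f(u_0) = 0.212408, f(u_1) = -0.250630
u_2 = 0.806000 - (-0.250630)·(0.806000 - 0.548000)/(-0.250630 - (0.212408)) = 0.666352; f(u_2) = 0.006451
u_3 = 0.666352 - (0.006451)·(0.666352 - 0.806000)/(0.006451 - (-0.250630)) = 0.669856; f(u_3) = 0.000180

0.669856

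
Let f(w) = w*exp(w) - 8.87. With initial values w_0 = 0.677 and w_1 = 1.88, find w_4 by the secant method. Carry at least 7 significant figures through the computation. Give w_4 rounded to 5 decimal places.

1.67279

f(w_0) = -7.537688, f(w_1) = 3.450589
w_2 = 1.880000 - (3.450589)·(1.880000 - 0.677000)/(3.450589 - (-7.537688)) = 1.502228; f(w_2) = -2.122460
w_3 = 1.502228 - (-2.122460)·(1.502228 - 1.880000)/(-2.122460 - (3.450589)) = 1.646100; f(w_3) = -0.332149
w_4 = 1.646100 - (-0.332149)·(1.646100 - 1.502228)/(-0.332149 - (-2.122460)) = 1.672792; f(w_4) = 0.041000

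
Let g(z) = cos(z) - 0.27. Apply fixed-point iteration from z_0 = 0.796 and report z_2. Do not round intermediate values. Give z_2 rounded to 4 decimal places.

0.6391

z_1 = g(0.796000) = 0.429571
z_2 = g(0.429571) = 0.639145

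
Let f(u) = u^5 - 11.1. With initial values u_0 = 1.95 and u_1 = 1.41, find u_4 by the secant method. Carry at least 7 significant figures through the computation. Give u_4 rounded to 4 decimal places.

f(u_0) = 17.095062, f(u_1) = -5.526916
u_2 = 1.410000 - (-5.526916)·(1.410000 - 1.950000)/(-5.526916 - (17.095062)) = 1.541931; f(u_2) = -2.383857
u_3 = 1.541931 - (-2.383857)·(1.541931 - 1.410000)/(-2.383857 - (-5.526916)) = 1.641994; f(u_3) = 0.835965
u_4 = 1.641994 - (0.835965)·(1.641994 - 1.541931)/(0.835965 - (-2.383857)) = 1.616014; f(u_4) = -0.078872

1.6160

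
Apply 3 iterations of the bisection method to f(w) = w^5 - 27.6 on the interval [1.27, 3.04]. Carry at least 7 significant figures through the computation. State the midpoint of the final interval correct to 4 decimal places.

2.0444

f(1.270000) = -24.296163, f(3.040000) = 232.037799 (opposite signs)
step 1: m = 2.155000, f(m) = 18.876816 > 0 → root in [1.270000, 2.155000]
step 2: m = 1.712500, f(m) = -12.871691 < 0 → root in [1.712500, 2.155000]
step 3: m = 1.933750, f(m) = -0.560315 < 0 → root in [1.933750, 2.155000]
Midpoint of [1.933750, 2.155000] = 2.044375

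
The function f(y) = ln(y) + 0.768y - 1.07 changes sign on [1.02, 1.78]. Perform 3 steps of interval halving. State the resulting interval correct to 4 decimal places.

f(1.020000) = -0.266837, f(1.780000) = 0.873653 (opposite signs)
step 1: m = 1.400000, f(m) = 0.341672 > 0 → root in [1.020000, 1.400000]
step 2: m = 1.210000, f(m) = 0.049900 > 0 → root in [1.020000, 1.210000]
step 3: m = 1.115000, f(m) = -0.104826 < 0 → root in [1.115000, 1.210000]

[1.1150, 1.2100]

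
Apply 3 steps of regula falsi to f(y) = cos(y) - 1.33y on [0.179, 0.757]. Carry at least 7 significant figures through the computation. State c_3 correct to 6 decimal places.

0.614370

f(0.179000) = 0.745952, f(0.757000) = -0.279910
step 1: c = 0.599291, f(c) = 0.028680 > 0 → new bracket [0.599291, 0.757000]
step 2: c = 0.613948, f(c) = 0.000830 > 0 → new bracket [0.613948, 0.757000]
step 3: c = 0.614370, f(c) = 0.000024 > 0 → new bracket [0.614370, 0.757000]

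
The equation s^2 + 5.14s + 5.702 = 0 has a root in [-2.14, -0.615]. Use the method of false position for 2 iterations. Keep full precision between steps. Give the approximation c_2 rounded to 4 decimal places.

f(-2.140000) = -0.718000, f(-0.615000) = 2.919125
step 1: c = -1.838952, f(c) = -0.368469 < 0 → new bracket [-1.838952, -0.615000]
step 2: c = -1.701773, f(c) = -0.149082 < 0 → new bracket [-1.701773, -0.615000]

-1.7018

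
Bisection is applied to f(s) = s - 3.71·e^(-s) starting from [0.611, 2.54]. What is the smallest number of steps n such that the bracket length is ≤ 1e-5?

18

Initial width b − a = 2.54 − 0.611 = 1.929000.
After n steps the width is (b−a)/2^n; need (b−a)/2^n ≤ 1e-5.
So n ≥ log₂(1.929000/1e-5) = log₂(192900.0000) ≈ 17.5575.
Hence n = 18.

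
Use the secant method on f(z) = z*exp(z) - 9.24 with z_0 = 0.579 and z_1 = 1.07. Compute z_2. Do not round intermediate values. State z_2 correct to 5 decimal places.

2.51039

Secant update: z_(k+1) = z_k − f(z_k)·(z_k − z_(k-1))/(f(z_k) − f(z_(k-1))).
f(z_0) = -8.206917, f(z_1) = -6.120544
z_2 = 1.070000 - (-6.120544)·(1.070000 - 0.579000)/(-6.120544 - (-8.206917)) = 2.510388; f(z_2) = 21.662133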